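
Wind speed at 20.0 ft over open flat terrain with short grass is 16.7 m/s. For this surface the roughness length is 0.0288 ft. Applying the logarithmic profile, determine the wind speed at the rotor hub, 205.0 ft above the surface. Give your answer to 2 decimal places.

Log law: V(z) ∝ ln(z/z₀), so V₂/V₁ = ln(z₂/z₀) / ln(z₁/z₀).
ln(205.0/0.0288) = 8.8704, ln(20.0/0.0288) = 6.5431
V₂ = 16.7 × 8.8704/6.5431 = 16.7 × 1.3557 = 22.6399 m/s

22.64 m/s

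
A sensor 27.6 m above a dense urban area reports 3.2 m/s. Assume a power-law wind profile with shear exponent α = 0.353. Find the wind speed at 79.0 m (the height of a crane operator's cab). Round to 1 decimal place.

4.6 m/s

Power-law profile: V₂ = V₁ · (z₂/z₁)^α
V₂ = 3.2 × (79.0/27.6)^0.353 = 3.2 × (2.8623)^0.353
    = 3.2 × 1.4495 = 4.6384 m/s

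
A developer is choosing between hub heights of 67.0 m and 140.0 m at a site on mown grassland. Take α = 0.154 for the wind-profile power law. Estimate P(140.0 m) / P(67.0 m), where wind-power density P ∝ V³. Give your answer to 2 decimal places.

1.41

Speed ratio: V_B/V_A = (z_B/z_A)^α = (140.0/67.0)^0.154 = (2.0896)^0.154 = 1.12018
Power-density ratio: P_B/P_A = (V_B/V_A)³ = (1.12018)³ = 1.40561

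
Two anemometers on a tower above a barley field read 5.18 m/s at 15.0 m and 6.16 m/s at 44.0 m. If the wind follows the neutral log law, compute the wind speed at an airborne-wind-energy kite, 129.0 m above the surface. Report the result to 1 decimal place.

7.1 m/s

Log law: V ∝ ln(z/z₀). From the pair, with r = V₁/V₂ = 0.84091,
ln z₀ = (ln z₁ − r·ln z₂)/(1 − r) = (2.7081 − 0.84091×3.7842)/0.15909 = -2.9801 → z₀ = 0.05079 m
V₃ = V₁ · ln(z₃/z₀)/ln(z₁/z₀) = 5.18 × 7.8399/5.6882 = 7.1395 m/s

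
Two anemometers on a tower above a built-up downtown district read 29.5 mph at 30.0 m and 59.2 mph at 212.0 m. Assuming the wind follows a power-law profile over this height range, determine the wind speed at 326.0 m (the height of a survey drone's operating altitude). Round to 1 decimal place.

69.0 mph

First find α: α = ln(V₂/V₁)/ln(z₂/z₁) = ln(59.2/29.5)/ln(212.0/30.0) = 0.69653/1.95539 = 0.3562
Extrapolate from 212.0 m to 326.0 m: V₃ = 59.2 × (326.0/212.0)^0.3562 = 59.2 × 1.1657 = 69.0067 mph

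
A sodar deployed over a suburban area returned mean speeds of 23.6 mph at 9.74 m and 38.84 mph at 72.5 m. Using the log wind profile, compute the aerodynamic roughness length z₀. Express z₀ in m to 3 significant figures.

z₀ ≈ 0.435 m

Log law: V(z) ∝ ln(z/z₀). With r = V₁/V₂ = 23.6/38.84 = 0.60762,
r · ln(z₂/z₀) = ln(z₁/z₀) ⇒ ln z₀ = (ln z₁ − r·ln z₂)/(1 − r)
ln z₀ = (2.27624 − 0.60762×4.28359) / 0.39238 = -0.8322
z₀ = exp(-0.8322) = 0.4351 m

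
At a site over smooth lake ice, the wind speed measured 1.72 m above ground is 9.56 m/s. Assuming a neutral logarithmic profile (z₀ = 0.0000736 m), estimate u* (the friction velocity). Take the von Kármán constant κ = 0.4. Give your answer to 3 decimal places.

Log law: V(z) = (u*/κ) · ln(z/z₀) ⇒ u* = κ · V / ln(z/z₀)
u* = 0.4 × 9.56 / ln(1.72/0.0000736) = 0.4 × 9.56 / 10.0592
   = 3.8240 / 10.0592 = 0.3801 m/s

u* ≈ 0.380 m/s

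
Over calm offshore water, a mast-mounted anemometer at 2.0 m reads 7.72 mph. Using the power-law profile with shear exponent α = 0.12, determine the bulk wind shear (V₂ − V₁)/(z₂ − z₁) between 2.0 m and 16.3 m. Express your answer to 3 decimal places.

Power law: V₂ = V₁ · (z₂/z₁)^α = 7.72 × (8.1500)^0.12 = 9.9302 mph
ΔV/Δz = (9.9302 − 7.72)/(16.3 − 2.0) = 2.2102/14.3000 = 0.15456 mph/m

0.155 mph/m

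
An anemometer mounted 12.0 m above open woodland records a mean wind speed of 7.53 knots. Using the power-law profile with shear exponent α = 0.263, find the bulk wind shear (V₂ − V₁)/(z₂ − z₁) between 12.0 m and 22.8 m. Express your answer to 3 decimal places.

Power law: V₂ = V₁ · (z₂/z₁)^α = 7.53 × (1.9000)^0.263 = 8.9147 knots
ΔV/Δz = (8.9147 − 7.53)/(22.8 − 12.0) = 1.3847/10.8000 = 0.12821 knots/m

0.128 knots/m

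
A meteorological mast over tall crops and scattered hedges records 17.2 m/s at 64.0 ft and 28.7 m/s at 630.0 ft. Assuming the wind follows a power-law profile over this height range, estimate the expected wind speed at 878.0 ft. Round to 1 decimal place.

First find α: α = ln(V₂/V₁)/ln(z₂/z₁) = ln(28.7/17.2)/ln(630.0/64.0) = 0.51199/2.28684 = 0.2239
Extrapolate from 630.0 ft to 878.0 ft: V₃ = 28.7 × (878.0/630.0)^0.2239 = 28.7 × 1.0771 = 30.9140 m/s

30.9 m/s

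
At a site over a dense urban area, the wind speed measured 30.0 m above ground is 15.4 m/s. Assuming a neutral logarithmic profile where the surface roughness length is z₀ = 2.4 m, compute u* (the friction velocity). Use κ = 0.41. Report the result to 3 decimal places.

Log law: V(z) = (u*/κ) · ln(z/z₀) ⇒ u* = κ · V / ln(z/z₀)
u* = 0.41 × 15.4 / ln(30.0/2.4) = 0.41 × 15.4 / 2.5257
   = 6.3140 / 2.5257 = 2.4999 m/s

u* ≈ 2.500 m/s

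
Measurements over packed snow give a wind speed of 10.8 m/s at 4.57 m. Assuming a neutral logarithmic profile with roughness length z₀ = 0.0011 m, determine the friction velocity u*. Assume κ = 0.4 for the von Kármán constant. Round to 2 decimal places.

u* ≈ 0.52 m/s

Log law: V(z) = (u*/κ) · ln(z/z₀) ⇒ u* = κ · V / ln(z/z₀)
u* = 0.4 × 10.8 / ln(4.57/0.0011) = 0.4 × 10.8 / 8.3320
   = 4.3200 / 8.3320 = 0.5185 m/s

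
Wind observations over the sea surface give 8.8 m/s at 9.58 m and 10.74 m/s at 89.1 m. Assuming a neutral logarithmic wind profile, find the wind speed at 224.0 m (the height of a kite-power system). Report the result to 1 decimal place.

Log law: V ∝ ln(z/z₀). From the pair, with r = V₁/V₂ = 0.81937,
ln z₀ = (ln z₁ − r·ln z₂)/(1 − r) = (2.2597 − 0.81937×4.4898)/0.18063 = -7.8562 → z₀ = 0.0003874 m
V₃ = V₁ · ln(z₃/z₀)/ln(z₁/z₀) = 8.8 × 13.2678/10.1158 = 11.5420 m/s

11.5 m/s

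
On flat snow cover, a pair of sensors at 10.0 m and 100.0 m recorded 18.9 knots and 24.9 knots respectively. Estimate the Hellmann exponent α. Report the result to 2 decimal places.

Power law: V₂/V₁ = (z₂/z₁)^α ⇒ α = ln(V₂/V₁) / ln(z₂/z₁)
α = ln(24.9/18.9) / ln(100.0/10.0) = ln(1.3175) / ln(10.0000)
  = 0.27571 / 2.30259 = 0.11974

α ≈ 0.12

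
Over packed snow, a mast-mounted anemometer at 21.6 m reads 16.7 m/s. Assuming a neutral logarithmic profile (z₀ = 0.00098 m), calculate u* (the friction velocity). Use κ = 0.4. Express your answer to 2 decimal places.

Log law: V(z) = (u*/κ) · ln(z/z₀) ⇒ u* = κ · V / ln(z/z₀)
u* = 0.4 × 16.7 / ln(21.6/0.00098) = 0.4 × 16.7 / 10.0007
   = 6.6800 / 10.0007 = 0.6680 m/s

u* ≈ 0.67 m/s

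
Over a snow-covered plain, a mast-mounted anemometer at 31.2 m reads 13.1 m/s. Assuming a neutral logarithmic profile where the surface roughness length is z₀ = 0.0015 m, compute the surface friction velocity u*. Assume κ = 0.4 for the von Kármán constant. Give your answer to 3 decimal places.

Log law: V(z) = (u*/κ) · ln(z/z₀) ⇒ u* = κ · V / ln(z/z₀)
u* = 0.4 × 13.1 / ln(31.2/0.0015) = 0.4 × 13.1 / 9.9427
   = 5.2400 / 9.9427 = 0.5270 m/s

u* ≈ 0.527 m/s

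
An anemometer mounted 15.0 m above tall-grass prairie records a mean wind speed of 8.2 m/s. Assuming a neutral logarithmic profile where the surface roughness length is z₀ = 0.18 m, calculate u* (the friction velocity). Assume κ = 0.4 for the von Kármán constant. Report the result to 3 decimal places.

Log law: V(z) = (u*/κ) · ln(z/z₀) ⇒ u* = κ · V / ln(z/z₀)
u* = 0.4 × 8.2 / ln(15.0/0.18) = 0.4 × 8.2 / 4.4228
   = 3.2800 / 4.4228 = 0.7416 m/s

u* ≈ 0.742 m/s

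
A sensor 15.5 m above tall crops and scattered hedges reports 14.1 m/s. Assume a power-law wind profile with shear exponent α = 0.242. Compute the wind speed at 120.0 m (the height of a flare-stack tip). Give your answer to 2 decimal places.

23.14 m/s

Power-law profile: V₂ = V₁ · (z₂/z₁)^α
V₂ = 14.1 × (120.0/15.5)^0.242 = 14.1 × (7.7419)^0.242
    = 14.1 × 1.6410 = 23.1377 m/s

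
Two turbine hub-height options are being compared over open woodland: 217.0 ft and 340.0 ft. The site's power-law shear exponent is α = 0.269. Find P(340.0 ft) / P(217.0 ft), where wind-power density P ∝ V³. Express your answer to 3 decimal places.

Speed ratio: V_B/V_A = (z_B/z_A)^α = (340.0/217.0)^0.269 = (1.5668)^0.269 = 1.12839
Power-density ratio: P_B/P_A = (V_B/V_A)³ = (1.12839)³ = 1.43675

1.437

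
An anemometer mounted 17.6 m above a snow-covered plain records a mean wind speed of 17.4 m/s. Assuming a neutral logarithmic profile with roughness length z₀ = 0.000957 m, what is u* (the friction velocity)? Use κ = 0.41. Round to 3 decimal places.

u* ≈ 0.727 m/s

Log law: V(z) = (u*/κ) · ln(z/z₀) ⇒ u* = κ · V / ln(z/z₀)
u* = 0.41 × 17.4 / ln(17.6/0.000957) = 0.41 × 17.4 / 9.8196
   = 7.1340 / 9.8196 = 0.7265 m/s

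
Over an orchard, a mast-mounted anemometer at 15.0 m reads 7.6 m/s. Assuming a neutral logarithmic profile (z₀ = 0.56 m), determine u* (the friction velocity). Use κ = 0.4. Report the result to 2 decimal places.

u* ≈ 0.92 m/s

Log law: V(z) = (u*/κ) · ln(z/z₀) ⇒ u* = κ · V / ln(z/z₀)
u* = 0.4 × 7.6 / ln(15.0/0.56) = 0.4 × 7.6 / 3.2879
   = 3.0400 / 3.2879 = 0.9246 m/s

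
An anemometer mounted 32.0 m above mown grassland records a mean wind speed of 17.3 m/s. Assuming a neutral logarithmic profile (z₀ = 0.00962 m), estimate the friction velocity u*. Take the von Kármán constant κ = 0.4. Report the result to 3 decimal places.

u* ≈ 0.853 m/s

Log law: V(z) = (u*/κ) · ln(z/z₀) ⇒ u* = κ · V / ln(z/z₀)
u* = 0.4 × 17.3 / ln(32.0/0.00962) = 0.4 × 17.3 / 8.1096
   = 6.9200 / 8.1096 = 0.8533 m/s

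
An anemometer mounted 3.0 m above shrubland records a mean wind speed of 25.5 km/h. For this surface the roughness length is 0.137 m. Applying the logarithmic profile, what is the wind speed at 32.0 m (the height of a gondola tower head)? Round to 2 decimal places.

Log law: V(z) ∝ ln(z/z₀), so V₂/V₁ = ln(z₂/z₀) / ln(z₁/z₀).
ln(32.0/0.137) = 5.4535, ln(3.0/0.137) = 3.0864
V₂ = 25.5 × 5.4535/3.0864 = 25.5 × 1.7670 = 45.0574 km/h

45.06 km/h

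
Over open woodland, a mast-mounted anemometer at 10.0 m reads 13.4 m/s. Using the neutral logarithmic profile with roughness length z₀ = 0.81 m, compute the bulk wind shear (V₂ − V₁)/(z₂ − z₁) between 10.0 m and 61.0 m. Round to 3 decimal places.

0.189 m/s/m

Log law: V₂ = V₁ · ln(z₂/z₀)/ln(z₁/z₀) = 13.4 × 4.3216/2.5133 = 23.0411 m/s
ΔV/Δz = (23.0411 − 13.4)/(61.0 − 10.0) = 9.6411/51.0000 = 0.18904 m/s/m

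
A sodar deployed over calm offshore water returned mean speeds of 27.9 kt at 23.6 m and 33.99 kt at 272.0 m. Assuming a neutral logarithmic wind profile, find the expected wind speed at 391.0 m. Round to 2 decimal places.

Log law: V ∝ ln(z/z₀). From the pair, with r = V₁/V₂ = 0.82083,
ln z₀ = (ln z₁ − r·ln z₂)/(1 − r) = (3.1612 − 0.82083×5.6058)/0.17917 = -8.0379 → z₀ = 0.0003230 m
V₃ = V₁ · ln(z₃/z₀)/ln(z₁/z₀) = 27.9 × 14.0067/11.1992 = 34.8941 kt

34.89 kt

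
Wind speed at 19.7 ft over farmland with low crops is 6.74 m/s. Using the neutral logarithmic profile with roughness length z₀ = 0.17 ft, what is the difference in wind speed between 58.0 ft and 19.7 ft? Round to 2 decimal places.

1.53 m/s

Log law: V₂ = V₁ · ln(z₂/z₀)/ln(z₁/z₀) = 6.74 × 5.8324/4.7526 = 8.2714 m/s
ΔV = 8.2714 − 6.74 = 1.5314 m/s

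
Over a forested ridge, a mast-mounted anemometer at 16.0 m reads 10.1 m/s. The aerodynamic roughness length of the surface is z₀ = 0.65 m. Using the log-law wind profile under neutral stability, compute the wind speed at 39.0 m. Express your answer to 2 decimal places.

Log law: V(z) ∝ ln(z/z₀), so V₂/V₁ = ln(z₂/z₀) / ln(z₁/z₀).
ln(39.0/0.65) = 4.0943, ln(16.0/0.65) = 3.2034
V₂ = 10.1 × 4.0943/3.2034 = 10.1 × 1.2781 = 12.9092 m/s

12.91 m/s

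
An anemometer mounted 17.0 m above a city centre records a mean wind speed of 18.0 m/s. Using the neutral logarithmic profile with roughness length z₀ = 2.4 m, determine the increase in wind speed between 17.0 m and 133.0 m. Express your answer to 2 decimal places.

18.91 m/s

Log law: V₂ = V₁ · ln(z₂/z₀)/ln(z₁/z₀) = 18.0 × 4.0149/1.9577 = 36.9138 m/s
ΔV = 36.9138 − 18.0 = 18.9138 m/s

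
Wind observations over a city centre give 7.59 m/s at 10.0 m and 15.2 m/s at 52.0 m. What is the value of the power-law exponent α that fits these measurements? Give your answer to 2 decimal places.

Power law: V₂/V₁ = (z₂/z₁)^α ⇒ α = ln(V₂/V₁) / ln(z₂/z₁)
α = ln(15.2/7.59) / ln(52.0/10.0) = ln(2.0026) / ln(5.2000)
  = 0.69446 / 1.64866 = 0.42123

α ≈ 0.42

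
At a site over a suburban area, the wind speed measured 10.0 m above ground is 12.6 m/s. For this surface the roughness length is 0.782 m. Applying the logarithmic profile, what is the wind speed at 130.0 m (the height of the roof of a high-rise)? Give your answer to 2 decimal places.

25.28 m/s

Log law: V(z) ∝ ln(z/z₀), so V₂/V₁ = ln(z₂/z₀) / ln(z₁/z₀).
ln(130.0/0.782) = 5.1134, ln(10.0/0.782) = 2.5485
V₂ = 12.6 × 5.1134/2.5485 = 12.6 × 2.0065 = 25.2814 m/s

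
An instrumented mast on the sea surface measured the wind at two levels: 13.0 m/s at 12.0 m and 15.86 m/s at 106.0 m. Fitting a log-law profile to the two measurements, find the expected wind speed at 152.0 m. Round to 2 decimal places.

Log law: V ∝ ln(z/z₀). From the pair, with r = V₁/V₂ = 0.81967,
ln z₀ = (ln z₁ − r·ln z₂)/(1 − r) = (2.4849 − 0.81967×4.6634)/0.18033 = -7.4175 → z₀ = 0.0006006 m
V₃ = V₁ · ln(z₃/z₀)/ln(z₁/z₀) = 13.0 × 12.4414/9.9024 = 16.3332 m/s

16.33 m/s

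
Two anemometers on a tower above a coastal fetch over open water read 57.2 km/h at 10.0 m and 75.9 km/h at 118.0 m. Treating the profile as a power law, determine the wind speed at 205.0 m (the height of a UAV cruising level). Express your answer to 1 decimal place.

80.9 km/h

First find α: α = ln(V₂/V₁)/ln(z₂/z₁) = ln(75.9/57.2)/ln(118.0/10.0) = 0.28286/2.46810 = 0.1146
Extrapolate from 118.0 m to 205.0 m: V₃ = 75.9 × (205.0/118.0)^0.1146 = 75.9 × 1.0653 = 80.8598 km/h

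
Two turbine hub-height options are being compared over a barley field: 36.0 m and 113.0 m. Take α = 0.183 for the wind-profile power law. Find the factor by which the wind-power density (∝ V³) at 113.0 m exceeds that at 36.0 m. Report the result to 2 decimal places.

1.87

Speed ratio: V_B/V_A = (z_B/z_A)^α = (113.0/36.0)^0.183 = (3.1389)^0.183 = 1.23285
Power-density ratio: P_B/P_A = (V_B/V_A)³ = (1.23285)³ = 1.87383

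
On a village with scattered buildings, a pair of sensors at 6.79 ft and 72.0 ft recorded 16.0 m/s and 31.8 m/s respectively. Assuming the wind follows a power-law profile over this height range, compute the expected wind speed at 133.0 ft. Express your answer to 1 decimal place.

First find α: α = ln(V₂/V₁)/ln(z₂/z₁) = ln(31.8/16.0)/ln(72.0/6.79) = 0.68688/2.36122 = 0.2909
Extrapolate from 72.0 ft to 133.0 ft: V₃ = 31.8 × (133.0/72.0)^0.2909 = 31.8 × 1.1954 = 38.0152 m/s

38.0 m/s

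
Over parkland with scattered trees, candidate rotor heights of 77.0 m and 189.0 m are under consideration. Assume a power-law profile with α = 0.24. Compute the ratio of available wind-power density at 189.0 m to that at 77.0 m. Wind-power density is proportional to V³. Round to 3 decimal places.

Speed ratio: V_B/V_A = (z_B/z_A)^α = (189.0/77.0)^0.24 = (2.4545)^0.24 = 1.24049
Power-density ratio: P_B/P_A = (V_B/V_A)³ = (1.24049)³ = 1.90888

1.909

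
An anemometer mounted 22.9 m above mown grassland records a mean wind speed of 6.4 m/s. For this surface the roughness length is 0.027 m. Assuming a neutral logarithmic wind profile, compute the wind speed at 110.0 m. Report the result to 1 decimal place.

7.9 m/s

Log law: V(z) ∝ ln(z/z₀), so V₂/V₁ = ln(z₂/z₀) / ln(z₁/z₀).
ln(110.0/0.027) = 8.3124, ln(22.9/0.027) = 6.7431
V₂ = 6.4 × 8.3124/6.7431 = 6.4 × 1.2327 = 7.8895 m/s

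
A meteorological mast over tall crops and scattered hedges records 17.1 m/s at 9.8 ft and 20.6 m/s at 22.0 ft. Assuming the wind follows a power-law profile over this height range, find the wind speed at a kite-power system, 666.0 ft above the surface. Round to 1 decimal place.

First find α: α = ln(V₂/V₁)/ln(z₂/z₁) = ln(20.6/17.1)/ln(22.0/9.8) = 0.18621/0.80866 = 0.2303
Extrapolate from 22.0 ft to 666.0 ft: V₃ = 20.6 × (666.0/22.0)^0.2303 = 20.6 × 2.1930 = 45.1766 m/s

45.2 m/s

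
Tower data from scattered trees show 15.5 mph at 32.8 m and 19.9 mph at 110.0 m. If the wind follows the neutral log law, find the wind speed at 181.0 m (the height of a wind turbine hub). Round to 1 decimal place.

21.7 mph

Log law: V ∝ ln(z/z₀). From the pair, with r = V₁/V₂ = 0.77889,
ln z₀ = (ln z₁ − r·ln z₂)/(1 − r) = (3.4904 − 0.77889×4.7005)/0.22111 = -0.7723 → z₀ = 0.4620 m
V₃ = V₁ · ln(z₃/z₀)/ln(z₁/z₀) = 15.5 × 5.9708/4.2627 = 21.7109 mph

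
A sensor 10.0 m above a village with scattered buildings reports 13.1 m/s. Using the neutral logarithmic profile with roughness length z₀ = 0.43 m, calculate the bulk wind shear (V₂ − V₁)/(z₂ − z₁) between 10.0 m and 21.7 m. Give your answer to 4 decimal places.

0.2757 m/s/m

Log law: V₂ = V₁ · ln(z₂/z₀)/ln(z₁/z₀) = 13.1 × 3.9213/3.1466 = 16.3254 m/s
ΔV/Δz = (16.3254 − 13.1)/(21.7 − 10.0) = 3.2254/11.7000 = 0.27568 m/s/m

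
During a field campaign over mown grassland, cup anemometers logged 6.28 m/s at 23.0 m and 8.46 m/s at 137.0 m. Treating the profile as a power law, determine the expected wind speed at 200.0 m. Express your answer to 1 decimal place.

First find α: α = ln(V₂/V₁)/ln(z₂/z₁) = ln(8.46/6.28)/ln(137.0/23.0) = 0.29798/1.78449 = 0.1670
Extrapolate from 137.0 m to 200.0 m: V₃ = 8.46 × (200.0/137.0)^0.1670 = 8.46 × 1.0652 = 9.0117 m/s

9.0 m/s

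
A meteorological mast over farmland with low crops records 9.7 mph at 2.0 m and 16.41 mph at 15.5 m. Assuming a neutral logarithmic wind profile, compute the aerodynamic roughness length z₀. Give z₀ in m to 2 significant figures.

z₀ ≈ 0.10 m

Log law: V(z) ∝ ln(z/z₀). With r = V₁/V₂ = 9.7/16.41 = 0.59110,
r · ln(z₂/z₀) = ln(z₁/z₀) ⇒ ln z₀ = (ln z₁ − r·ln z₂)/(1 − r)
ln z₀ = (0.69315 − 0.59110×2.74084) / 0.40890 = -2.2670
z₀ = exp(-2.2670) = 0.1036 m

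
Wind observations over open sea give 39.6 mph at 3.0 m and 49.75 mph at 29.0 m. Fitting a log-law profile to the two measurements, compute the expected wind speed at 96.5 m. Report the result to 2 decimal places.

55.13 mph

Log law: V ∝ ln(z/z₀). From the pair, with r = V₁/V₂ = 0.79598,
ln z₀ = (ln z₁ − r·ln z₂)/(1 − r) = (1.0986 − 0.79598×3.3673)/0.20402 = -7.7526 → z₀ = 0.0004296 m
V₃ = V₁ · ln(z₃/z₀)/ln(z₁/z₀) = 39.6 × 12.3221/8.8512 = 55.1288 mph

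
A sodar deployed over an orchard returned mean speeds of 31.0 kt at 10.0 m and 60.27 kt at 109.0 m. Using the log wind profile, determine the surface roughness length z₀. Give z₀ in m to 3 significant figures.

z₀ ≈ 0.797 m

Log law: V(z) ∝ ln(z/z₀). With r = V₁/V₂ = 31.0/60.27 = 0.51435,
r · ln(z₂/z₀) = ln(z₁/z₀) ⇒ ln z₀ = (ln z₁ − r·ln z₂)/(1 − r)
ln z₀ = (2.30259 − 0.51435×4.69135) / 0.48565 = -0.2274
z₀ = exp(-0.2274) = 0.7966 m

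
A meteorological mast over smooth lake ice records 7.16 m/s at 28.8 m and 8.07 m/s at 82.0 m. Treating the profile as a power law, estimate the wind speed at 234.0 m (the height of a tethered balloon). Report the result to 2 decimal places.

First find α: α = ln(V₂/V₁)/ln(z₂/z₁) = ln(8.07/7.16)/ln(82.0/28.8) = 0.11964/1.04634 = 0.1143
Extrapolate from 82.0 m to 234.0 m: V₃ = 8.07 × (234.0/82.0)^0.1143 = 8.07 × 1.1274 = 9.0980 m/s

9.10 m/s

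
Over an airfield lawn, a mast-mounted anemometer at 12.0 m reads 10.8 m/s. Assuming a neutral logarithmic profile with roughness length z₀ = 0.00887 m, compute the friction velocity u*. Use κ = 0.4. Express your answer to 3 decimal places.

u* ≈ 0.599 m/s

Log law: V(z) = (u*/κ) · ln(z/z₀) ⇒ u* = κ · V / ln(z/z₀)
u* = 0.4 × 10.8 / ln(12.0/0.00887) = 0.4 × 10.8 / 7.2100
   = 4.3200 / 7.2100 = 0.5992 m/s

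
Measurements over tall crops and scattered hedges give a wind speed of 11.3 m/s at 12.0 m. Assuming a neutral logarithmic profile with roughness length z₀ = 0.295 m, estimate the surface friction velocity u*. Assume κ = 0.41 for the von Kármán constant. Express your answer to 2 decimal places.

u* ≈ 1.25 m/s

Log law: V(z) = (u*/κ) · ln(z/z₀) ⇒ u* = κ · V / ln(z/z₀)
u* = 0.41 × 11.3 / ln(12.0/0.295) = 0.41 × 11.3 / 3.7057
   = 4.6330 / 3.7057 = 1.2502 m/s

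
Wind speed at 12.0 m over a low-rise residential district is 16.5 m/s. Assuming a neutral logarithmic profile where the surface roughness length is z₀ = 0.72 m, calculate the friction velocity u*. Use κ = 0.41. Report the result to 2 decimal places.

Log law: V(z) = (u*/κ) · ln(z/z₀) ⇒ u* = κ · V / ln(z/z₀)
u* = 0.41 × 16.5 / ln(12.0/0.72) = 0.41 × 16.5 / 2.8134
   = 6.7650 / 2.8134 = 2.4046 m/s

u* ≈ 2.40 m/s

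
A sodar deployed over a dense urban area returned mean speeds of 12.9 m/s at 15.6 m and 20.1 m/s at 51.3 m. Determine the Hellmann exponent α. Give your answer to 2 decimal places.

α ≈ 0.37

Power law: V₂/V₁ = (z₂/z₁)^α ⇒ α = ln(V₂/V₁) / ln(z₂/z₁)
α = ln(20.1/12.9) / ln(51.3/15.6) = ln(1.5581) / ln(3.2885)
  = 0.44349 / 1.19042 = 0.37255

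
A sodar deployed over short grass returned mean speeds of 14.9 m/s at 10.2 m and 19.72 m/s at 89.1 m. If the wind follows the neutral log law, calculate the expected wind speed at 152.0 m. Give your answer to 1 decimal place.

20.9 m/s

Log law: V ∝ ln(z/z₀). From the pair, with r = V₁/V₂ = 0.75558,
ln z₀ = (ln z₁ − r·ln z₂)/(1 − r) = (2.3224 − 0.75558×4.4898)/0.24442 = -4.3776 → z₀ = 0.01256 m
V₃ = V₁ · ln(z₃/z₀)/ln(z₁/z₀) = 14.9 × 9.4015/6.7000 = 20.9078 m/s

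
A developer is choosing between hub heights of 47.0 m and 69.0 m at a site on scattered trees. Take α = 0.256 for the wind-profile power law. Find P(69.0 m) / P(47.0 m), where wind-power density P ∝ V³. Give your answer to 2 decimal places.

1.34

Speed ratio: V_B/V_A = (z_B/z_A)^α = (69.0/47.0)^0.256 = (1.4681)^0.256 = 1.10329
Power-density ratio: P_B/P_A = (V_B/V_A)³ = (1.10329)³ = 1.34297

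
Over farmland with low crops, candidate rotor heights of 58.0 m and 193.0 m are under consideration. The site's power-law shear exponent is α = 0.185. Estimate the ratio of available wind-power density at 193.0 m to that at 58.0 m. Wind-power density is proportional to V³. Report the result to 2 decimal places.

1.95

Speed ratio: V_B/V_A = (z_B/z_A)^α = (193.0/58.0)^0.185 = (3.3276)^0.185 = 1.24909
Power-density ratio: P_B/P_A = (V_B/V_A)³ = (1.24909)³ = 1.94887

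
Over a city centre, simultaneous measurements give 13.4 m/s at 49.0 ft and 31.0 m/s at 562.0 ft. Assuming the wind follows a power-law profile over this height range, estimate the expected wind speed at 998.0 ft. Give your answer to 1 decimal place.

37.8 m/s

First find α: α = ln(V₂/V₁)/ln(z₂/z₁) = ln(31.0/13.4)/ln(562.0/49.0) = 0.83873/2.43968 = 0.3438
Extrapolate from 562.0 ft to 998.0 ft: V₃ = 31.0 × (998.0/562.0)^0.3438 = 31.0 × 1.2183 = 37.7659 m/s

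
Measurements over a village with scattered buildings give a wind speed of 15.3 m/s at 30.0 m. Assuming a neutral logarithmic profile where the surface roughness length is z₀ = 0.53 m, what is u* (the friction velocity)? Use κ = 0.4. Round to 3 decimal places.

u* ≈ 1.516 m/s

Log law: V(z) = (u*/κ) · ln(z/z₀) ⇒ u* = κ · V / ln(z/z₀)
u* = 0.4 × 15.3 / ln(30.0/0.53) = 0.4 × 15.3 / 4.0361
   = 6.1200 / 4.0361 = 1.5163 m/s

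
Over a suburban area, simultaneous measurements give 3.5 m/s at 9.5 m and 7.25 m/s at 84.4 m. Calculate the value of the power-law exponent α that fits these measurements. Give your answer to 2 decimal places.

Power law: V₂/V₁ = (z₂/z₁)^α ⇒ α = ln(V₂/V₁) / ln(z₂/z₁)
α = ln(7.25/3.5) / ln(84.4/9.5) = ln(2.0714) / ln(8.8842)
  = 0.72824 / 2.18428 = 0.33340

α ≈ 0.33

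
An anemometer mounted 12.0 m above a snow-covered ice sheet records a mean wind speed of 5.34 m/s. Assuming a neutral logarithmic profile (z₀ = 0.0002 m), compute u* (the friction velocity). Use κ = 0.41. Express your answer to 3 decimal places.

Log law: V(z) = (u*/κ) · ln(z/z₀) ⇒ u* = κ · V / ln(z/z₀)
u* = 0.41 × 5.34 / ln(12.0/0.0002) = 0.41 × 5.34 / 11.0021
   = 2.1894 / 11.0021 = 0.1990 m/s

u* ≈ 0.199 m/s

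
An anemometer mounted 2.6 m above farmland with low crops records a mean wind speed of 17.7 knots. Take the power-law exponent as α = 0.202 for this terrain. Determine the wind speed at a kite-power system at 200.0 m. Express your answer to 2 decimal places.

Power-law profile: V₂ = V₁ · (z₂/z₁)^α
V₂ = 17.7 × (200.0/2.6)^0.202 = 17.7 × (76.9231)^0.202
    = 17.7 × 2.4043 = 42.5556 knots

42.56 knots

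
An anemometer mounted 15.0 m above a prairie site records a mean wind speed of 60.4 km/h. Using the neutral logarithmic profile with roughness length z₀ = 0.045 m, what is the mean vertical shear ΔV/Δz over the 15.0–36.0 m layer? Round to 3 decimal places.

0.433 km/h/m

Log law: V₂ = V₁ · ln(z₂/z₀)/ln(z₁/z₀) = 60.4 × 6.6846/5.8091 = 69.5026 km/h
ΔV/Δz = (69.5026 − 60.4)/(36.0 − 15.0) = 9.1026/21.0000 = 0.43346 km/h/m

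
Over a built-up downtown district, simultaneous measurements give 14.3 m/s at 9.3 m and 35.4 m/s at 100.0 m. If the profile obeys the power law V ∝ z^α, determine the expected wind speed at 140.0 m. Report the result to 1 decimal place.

First find α: α = ln(V₂/V₁)/ln(z₂/z₁) = ln(35.4/14.3)/ln(100.0/9.3) = 0.90645/2.37516 = 0.3816
Extrapolate from 100.0 m to 140.0 m: V₃ = 35.4 × (140.0/100.0)^0.3816 = 35.4 × 1.1370 = 40.2505 m/s

40.3 m/s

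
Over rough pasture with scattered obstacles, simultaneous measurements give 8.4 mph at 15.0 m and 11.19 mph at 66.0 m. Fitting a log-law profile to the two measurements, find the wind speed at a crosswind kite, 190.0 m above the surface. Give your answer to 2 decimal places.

Log law: V ∝ ln(z/z₀). From the pair, with r = V₁/V₂ = 0.75067,
ln z₀ = (ln z₁ − r·ln z₂)/(1 − r) = (2.7081 − 0.75067×4.1897)/0.24933 = -1.7527 → z₀ = 0.1733 m
V₃ = V₁ · ln(z₃/z₀)/ln(z₁/z₀) = 8.4 × 6.9997/4.4607 = 13.1811 mph

13.18 mph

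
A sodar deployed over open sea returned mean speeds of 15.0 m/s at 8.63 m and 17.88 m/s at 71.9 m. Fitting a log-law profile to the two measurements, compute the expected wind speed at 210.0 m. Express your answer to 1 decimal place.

Log law: V ∝ ln(z/z₀). From the pair, with r = V₁/V₂ = 0.83893,
ln z₀ = (ln z₁ − r·ln z₂)/(1 − r) = (2.1552 − 0.83893×4.2753)/0.16107 = -8.8866 → z₀ = 0.0001382 m
V₃ = V₁ · ln(z₃/z₀)/ln(z₁/z₀) = 15.0 × 14.2337/11.0418 = 19.3361 m/s

19.3 m/s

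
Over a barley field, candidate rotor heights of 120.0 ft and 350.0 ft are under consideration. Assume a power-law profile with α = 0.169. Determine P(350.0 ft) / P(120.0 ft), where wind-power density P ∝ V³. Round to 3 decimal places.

1.721

Speed ratio: V_B/V_A = (z_B/z_A)^α = (350.0/120.0)^0.169 = (2.9167)^0.169 = 1.19830
Power-density ratio: P_B/P_A = (V_B/V_A)³ = (1.19830)³ = 1.72067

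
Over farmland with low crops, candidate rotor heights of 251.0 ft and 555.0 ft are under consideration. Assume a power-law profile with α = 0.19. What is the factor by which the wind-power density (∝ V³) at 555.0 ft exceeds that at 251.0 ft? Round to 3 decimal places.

1.572

Speed ratio: V_B/V_A = (z_B/z_A)^α = (555.0/251.0)^0.19 = (2.2112)^0.19 = 1.16273
Power-density ratio: P_B/P_A = (V_B/V_A)³ = (1.16273)³ = 1.57193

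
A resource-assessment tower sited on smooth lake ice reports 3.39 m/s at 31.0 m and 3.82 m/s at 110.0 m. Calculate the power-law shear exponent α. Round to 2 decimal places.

α ≈ 0.09

Power law: V₂/V₁ = (z₂/z₁)^α ⇒ α = ln(V₂/V₁) / ln(z₂/z₁)
α = ln(3.82/3.39) / ln(110.0/31.0) = ln(1.1268) / ln(3.5484)
  = 0.11942 / 1.26649 = 0.09429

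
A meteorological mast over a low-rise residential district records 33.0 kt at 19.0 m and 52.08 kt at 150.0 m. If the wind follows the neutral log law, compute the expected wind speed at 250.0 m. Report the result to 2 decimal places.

56.80 kt

Log law: V ∝ ln(z/z₀). From the pair, with r = V₁/V₂ = 0.63364,
ln z₀ = (ln z₁ − r·ln z₂)/(1 − r) = (2.9444 − 0.63364×5.0106)/0.36636 = -0.6292 → z₀ = 0.5330 m
V₃ = V₁ · ln(z₃/z₀)/ln(z₁/z₀) = 33.0 × 6.1506/3.5736 = 56.7971 kt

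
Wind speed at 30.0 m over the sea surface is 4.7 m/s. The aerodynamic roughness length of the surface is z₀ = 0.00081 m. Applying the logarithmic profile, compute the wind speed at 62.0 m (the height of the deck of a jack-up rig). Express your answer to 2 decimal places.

Log law: V(z) ∝ ln(z/z₀), so V₂/V₁ = ln(z₂/z₀) / ln(z₁/z₀).
ln(62.0/0.00081) = 11.2456, ln(30.0/0.00081) = 10.5197
V₂ = 4.7 × 11.2456/10.5197 = 4.7 × 1.0690 = 5.0243 m/s

5.02 m/s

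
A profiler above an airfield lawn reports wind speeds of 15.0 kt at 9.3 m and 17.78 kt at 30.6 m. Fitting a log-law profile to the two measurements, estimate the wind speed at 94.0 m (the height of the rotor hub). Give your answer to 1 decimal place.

Log law: V ∝ ln(z/z₀). From the pair, with r = V₁/V₂ = 0.84364,
ln z₀ = (ln z₁ − r·ln z₂)/(1 − r) = (2.2300 − 0.84364×3.4210)/0.15636 = -4.1962 → z₀ = 0.01505 m
V₃ = V₁ · ln(z₃/z₀)/ln(z₁/z₀) = 15.0 × 8.7395/6.4262 = 20.3997 kt

20.4 kt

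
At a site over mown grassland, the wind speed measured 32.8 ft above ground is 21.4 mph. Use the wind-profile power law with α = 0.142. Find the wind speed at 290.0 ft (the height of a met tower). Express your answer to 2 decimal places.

Power-law profile: V₂ = V₁ · (z₂/z₁)^α
V₂ = 21.4 × (290.0/32.8)^0.142 = 21.4 × (8.8415)^0.142
    = 21.4 × 1.3627 = 29.1622 mph

29.16 mph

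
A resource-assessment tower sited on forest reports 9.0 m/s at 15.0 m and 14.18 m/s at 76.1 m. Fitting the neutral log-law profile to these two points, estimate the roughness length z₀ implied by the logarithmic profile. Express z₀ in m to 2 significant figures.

z₀ ≈ 0.89 m

Log law: V(z) ∝ ln(z/z₀). With r = V₁/V₂ = 9.0/14.18 = 0.63470,
r · ln(z₂/z₀) = ln(z₁/z₀) ⇒ ln z₀ = (ln z₁ − r·ln z₂)/(1 − r)
ln z₀ = (2.70805 − 0.63470×4.33205) / 0.36530 = -0.1136
z₀ = exp(-0.1136) = 0.8926 m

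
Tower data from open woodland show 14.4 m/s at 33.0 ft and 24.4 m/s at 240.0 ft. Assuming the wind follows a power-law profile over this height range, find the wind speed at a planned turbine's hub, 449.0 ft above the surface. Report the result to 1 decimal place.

28.8 m/s

First find α: α = ln(V₂/V₁)/ln(z₂/z₁) = ln(24.4/14.4)/ln(240.0/33.0) = 0.52735/1.98413 = 0.2658
Extrapolate from 240.0 ft to 449.0 ft: V₃ = 24.4 × (449.0/240.0)^0.2658 = 24.4 × 1.1811 = 28.8199 m/s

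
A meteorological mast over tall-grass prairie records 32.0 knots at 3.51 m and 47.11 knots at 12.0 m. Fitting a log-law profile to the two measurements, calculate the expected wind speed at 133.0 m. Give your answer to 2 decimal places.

Log law: V ∝ ln(z/z₀). From the pair, with r = V₁/V₂ = 0.67926,
ln z₀ = (ln z₁ − r·ln z₂)/(1 − r) = (1.2556 − 0.67926×2.4849)/0.32074 = -1.3478 → z₀ = 0.2598 m
V₃ = V₁ · ln(z₃/z₀)/ln(z₁/z₀) = 32.0 × 6.2381/2.6034 = 76.6768 knots

76.68 knots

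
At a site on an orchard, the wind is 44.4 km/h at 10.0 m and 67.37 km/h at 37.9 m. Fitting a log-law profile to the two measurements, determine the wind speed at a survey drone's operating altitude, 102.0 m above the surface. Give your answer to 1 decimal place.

Log law: V ∝ ln(z/z₀). From the pair, with r = V₁/V₂ = 0.65905,
ln z₀ = (ln z₁ − r·ln z₂)/(1 − r) = (2.3026 − 0.65905×3.6350)/0.34095 = -0.2728 → z₀ = 0.7612 m
V₃ = V₁ · ln(z₃/z₀)/ln(z₁/z₀) = 44.4 × 4.8978/2.5754 = 84.4380 km/h

84.4 km/h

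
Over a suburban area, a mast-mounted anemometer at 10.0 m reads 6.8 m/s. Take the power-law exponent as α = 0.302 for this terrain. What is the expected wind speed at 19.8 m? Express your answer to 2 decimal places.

8.36 m/s

Power-law profile: V₂ = V₁ · (z₂/z₁)^α
V₂ = 6.8 × (19.8/10.0)^0.302 = 6.8 × (1.9800)^0.302
    = 6.8 × 1.2291 = 8.3580 m/s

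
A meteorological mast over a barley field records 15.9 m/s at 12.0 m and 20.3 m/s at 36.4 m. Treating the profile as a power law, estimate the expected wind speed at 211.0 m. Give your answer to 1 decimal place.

29.9 m/s

First find α: α = ln(V₂/V₁)/ln(z₂/z₁) = ln(20.3/15.9)/ln(36.4/12.0) = 0.24430/1.10966 = 0.2202
Extrapolate from 36.4 m to 211.0 m: V₃ = 20.3 × (211.0/36.4)^0.2202 = 20.3 × 1.4724 = 29.8894 m/s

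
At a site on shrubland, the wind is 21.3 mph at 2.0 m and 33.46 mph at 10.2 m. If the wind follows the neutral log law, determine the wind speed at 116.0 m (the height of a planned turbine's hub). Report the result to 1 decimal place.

51.6 mph

Log law: V ∝ ln(z/z₀). From the pair, with r = V₁/V₂ = 0.63658,
ln z₀ = (ln z₁ − r·ln z₂)/(1 − r) = (0.6931 − 0.63658×2.3224)/0.36342 = -2.1607 → z₀ = 0.1152 m
V₃ = V₁ · ln(z₃/z₀)/ln(z₁/z₀) = 21.3 × 6.9143/2.8539 = 51.6055 mph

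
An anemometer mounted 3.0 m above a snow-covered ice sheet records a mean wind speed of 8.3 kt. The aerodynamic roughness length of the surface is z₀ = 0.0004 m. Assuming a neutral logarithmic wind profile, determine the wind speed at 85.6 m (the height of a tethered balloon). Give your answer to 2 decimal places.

Log law: V(z) ∝ ln(z/z₀), so V₂/V₁ = ln(z₂/z₀) / ln(z₁/z₀).
ln(85.6/0.0004) = 12.2737, ln(3.0/0.0004) = 8.9227
V₂ = 8.3 × 12.2737/8.9227 = 8.3 × 1.3756 = 11.4172 kt

11.42 kt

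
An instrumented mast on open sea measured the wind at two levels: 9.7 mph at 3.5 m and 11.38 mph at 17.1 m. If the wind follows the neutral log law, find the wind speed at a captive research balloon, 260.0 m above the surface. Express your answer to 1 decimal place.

14.3 mph

Log law: V ∝ ln(z/z₀). From the pair, with r = V₁/V₂ = 0.85237,
ln z₀ = (ln z₁ − r·ln z₂)/(1 − r) = (1.2528 − 0.85237×2.8391)/0.14763 = -7.9063 → z₀ = 0.0003684 m
V₃ = V₁ · ln(z₃/z₀)/ln(z₁/z₀) = 9.7 × 13.4670/9.1591 = 14.2623 mph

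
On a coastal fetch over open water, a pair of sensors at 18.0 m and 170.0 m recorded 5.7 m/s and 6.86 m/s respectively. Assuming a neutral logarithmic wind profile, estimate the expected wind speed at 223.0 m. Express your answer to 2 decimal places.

7.00 m/s

Log law: V ∝ ln(z/z₀). From the pair, with r = V₁/V₂ = 0.83090,
ln z₀ = (ln z₁ − r·ln z₂)/(1 − r) = (2.8904 − 0.83090×5.1358)/0.16910 = -8.1432 → z₀ = 0.0002907 m
V₃ = V₁ · ln(z₃/z₀)/ln(z₁/z₀) = 5.7 × 13.5504/11.0336 = 7.0002 m/s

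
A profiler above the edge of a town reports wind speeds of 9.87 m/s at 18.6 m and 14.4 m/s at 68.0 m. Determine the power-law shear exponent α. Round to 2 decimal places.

α ≈ 0.29

Power law: V₂/V₁ = (z₂/z₁)^α ⇒ α = ln(V₂/V₁) / ln(z₂/z₁)
α = ln(14.4/9.87) / ln(68.0/18.6) = ln(1.4590) / ln(3.6559)
  = 0.37773 / 1.29635 = 0.29138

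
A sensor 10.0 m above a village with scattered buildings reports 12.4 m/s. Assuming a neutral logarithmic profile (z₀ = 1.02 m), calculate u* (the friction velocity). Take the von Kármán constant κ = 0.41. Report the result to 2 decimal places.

Log law: V(z) = (u*/κ) · ln(z/z₀) ⇒ u* = κ · V / ln(z/z₀)
u* = 0.41 × 12.4 / ln(10.0/1.02) = 0.41 × 12.4 / 2.2828
   = 5.0840 / 2.2828 = 2.2271 m/s

u* ≈ 2.23 m/s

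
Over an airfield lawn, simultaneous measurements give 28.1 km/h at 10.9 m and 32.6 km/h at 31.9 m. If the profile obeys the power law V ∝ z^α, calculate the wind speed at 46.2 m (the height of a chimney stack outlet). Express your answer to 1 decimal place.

First find α: α = ln(V₂/V₁)/ln(z₂/z₁) = ln(32.6/28.1)/ln(31.9/10.9) = 0.14854/1.07384 = 0.1383
Extrapolate from 31.9 m to 46.2 m: V₃ = 32.6 × (46.2/31.9)^0.1383 = 32.6 × 1.0526 = 34.3137 km/h

34.3 km/h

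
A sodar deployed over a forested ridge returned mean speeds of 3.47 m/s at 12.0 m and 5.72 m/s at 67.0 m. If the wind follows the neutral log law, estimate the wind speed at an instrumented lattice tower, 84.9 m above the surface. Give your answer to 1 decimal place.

6.0 m/s

Log law: V ∝ ln(z/z₀). From the pair, with r = V₁/V₂ = 0.60664,
ln z₀ = (ln z₁ − r·ln z₂)/(1 − r) = (2.4849 − 0.60664×4.2047)/0.39336 = -0.1674 → z₀ = 0.8459 m
V₃ = V₁ · ln(z₃/z₀)/ln(z₁/z₀) = 3.47 × 4.6089/2.6523 = 6.0298 m/s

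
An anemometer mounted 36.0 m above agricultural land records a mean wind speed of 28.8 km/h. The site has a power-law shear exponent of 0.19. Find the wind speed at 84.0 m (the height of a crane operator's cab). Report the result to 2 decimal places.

Power-law profile: V₂ = V₁ · (z₂/z₁)^α
V₂ = 28.8 × (84.0/36.0)^0.19 = 28.8 × (2.3333)^0.19
    = 28.8 × 1.1747 = 33.8305 km/h

33.83 km/h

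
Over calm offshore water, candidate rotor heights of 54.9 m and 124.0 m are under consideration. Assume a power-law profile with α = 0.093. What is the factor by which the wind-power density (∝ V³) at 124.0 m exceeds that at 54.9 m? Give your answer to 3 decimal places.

Speed ratio: V_B/V_A = (z_B/z_A)^α = (124.0/54.9)^0.093 = (2.2587)^0.093 = 1.07872
Power-density ratio: P_B/P_A = (V_B/V_A)³ = (1.07872)³ = 1.25523

1.255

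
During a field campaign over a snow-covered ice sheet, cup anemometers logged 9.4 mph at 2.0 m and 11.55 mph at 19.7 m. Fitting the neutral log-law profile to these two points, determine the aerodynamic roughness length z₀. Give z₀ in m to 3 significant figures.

z₀ ≈ 0.0000907 m

Log law: V(z) ∝ ln(z/z₀). With r = V₁/V₂ = 9.4/11.55 = 0.81385,
r · ln(z₂/z₀) = ln(z₁/z₀) ⇒ ln z₀ = (ln z₁ − r·ln z₂)/(1 − r)
ln z₀ = (0.69315 − 0.81385×2.98062) / 0.18615 = -9.3079
z₀ = exp(-9.3079) = 0.00009071 m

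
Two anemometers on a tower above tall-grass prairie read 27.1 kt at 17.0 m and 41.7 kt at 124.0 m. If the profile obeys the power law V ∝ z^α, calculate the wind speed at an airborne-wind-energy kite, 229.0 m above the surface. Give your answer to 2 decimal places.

First find α: α = ln(V₂/V₁)/ln(z₂/z₁) = ln(41.7/27.1)/ln(124.0/17.0) = 0.43097/1.98707 = 0.2169
Extrapolate from 124.0 m to 229.0 m: V₃ = 41.7 × (229.0/124.0)^0.2169 = 41.7 × 1.1423 = 47.6340 kt

47.63 kt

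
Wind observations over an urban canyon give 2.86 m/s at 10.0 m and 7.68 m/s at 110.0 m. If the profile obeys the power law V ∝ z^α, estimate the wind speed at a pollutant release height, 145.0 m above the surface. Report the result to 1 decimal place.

8.6 m/s

First find α: α = ln(V₂/V₁)/ln(z₂/z₁) = ln(7.68/2.86)/ln(110.0/10.0) = 0.98780/2.39790 = 0.4119
Extrapolate from 110.0 m to 145.0 m: V₃ = 7.68 × (145.0/110.0)^0.4119 = 7.68 × 1.1205 = 8.6057 m/s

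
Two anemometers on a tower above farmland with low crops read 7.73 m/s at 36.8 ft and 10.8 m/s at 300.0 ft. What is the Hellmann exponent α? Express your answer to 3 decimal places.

α ≈ 0.159

Power law: V₂/V₁ = (z₂/z₁)^α ⇒ α = ln(V₂/V₁) / ln(z₂/z₁)
α = ln(10.8/7.73) / ln(300.0/36.8) = ln(1.3972) / ln(8.1522)
  = 0.33444 / 2.09828 = 0.15939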